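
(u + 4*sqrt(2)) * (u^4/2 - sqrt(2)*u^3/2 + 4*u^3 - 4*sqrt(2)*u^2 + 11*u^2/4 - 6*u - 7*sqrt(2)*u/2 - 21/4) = u^5/2 + 3*sqrt(2)*u^4/2 + 4*u^4 - 5*u^3/4 + 12*sqrt(2)*u^3 - 38*u^2 + 15*sqrt(2)*u^2/2 - 24*sqrt(2)*u - 133*u/4 - 21*sqrt(2)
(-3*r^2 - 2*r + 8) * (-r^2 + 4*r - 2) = 3*r^4 - 10*r^3 - 10*r^2 + 36*r - 16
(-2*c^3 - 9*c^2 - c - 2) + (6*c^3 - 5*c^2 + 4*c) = 4*c^3 - 14*c^2 + 3*c - 2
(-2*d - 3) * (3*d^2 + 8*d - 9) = -6*d^3 - 25*d^2 - 6*d + 27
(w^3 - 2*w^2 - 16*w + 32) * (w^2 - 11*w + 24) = w^5 - 13*w^4 + 30*w^3 + 160*w^2 - 736*w + 768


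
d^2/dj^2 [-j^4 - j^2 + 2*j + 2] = -12*j^2 - 2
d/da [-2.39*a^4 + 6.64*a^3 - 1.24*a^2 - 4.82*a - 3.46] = -9.56*a^3 + 19.92*a^2 - 2.48*a - 4.82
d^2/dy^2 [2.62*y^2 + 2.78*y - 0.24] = 5.24000000000000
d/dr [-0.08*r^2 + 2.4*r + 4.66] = 2.4 - 0.16*r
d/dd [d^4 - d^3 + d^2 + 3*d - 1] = 4*d^3 - 3*d^2 + 2*d + 3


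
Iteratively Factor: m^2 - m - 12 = (m + 3)*(m - 4)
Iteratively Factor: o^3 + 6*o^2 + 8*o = (o + 4)*(o^2 + 2*o) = o*(o + 4)*(o + 2)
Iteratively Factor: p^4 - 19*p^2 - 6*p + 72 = (p + 3)*(p^3 - 3*p^2 - 10*p + 24) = (p - 4)*(p + 3)*(p^2 + p - 6) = (p - 4)*(p - 2)*(p + 3)*(p + 3)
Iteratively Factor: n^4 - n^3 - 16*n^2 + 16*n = (n + 4)*(n^3 - 5*n^2 + 4*n) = (n - 4)*(n + 4)*(n^2 - n) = (n - 4)*(n - 1)*(n + 4)*(n)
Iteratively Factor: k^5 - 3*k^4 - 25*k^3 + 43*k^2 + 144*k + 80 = (k + 4)*(k^4 - 7*k^3 + 3*k^2 + 31*k + 20) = (k - 4)*(k + 4)*(k^3 - 3*k^2 - 9*k - 5) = (k - 4)*(k + 1)*(k + 4)*(k^2 - 4*k - 5) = (k - 5)*(k - 4)*(k + 1)*(k + 4)*(k + 1)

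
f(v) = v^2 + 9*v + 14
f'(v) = 2*v + 9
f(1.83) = 33.82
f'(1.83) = 12.66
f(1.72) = 32.44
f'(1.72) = 12.44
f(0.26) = 16.41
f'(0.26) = 9.52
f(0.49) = 18.65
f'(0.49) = 9.98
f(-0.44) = 10.23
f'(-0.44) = 8.12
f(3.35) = 55.37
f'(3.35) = 15.70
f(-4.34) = -6.22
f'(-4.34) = 0.32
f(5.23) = 88.42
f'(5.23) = 19.46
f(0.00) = 14.00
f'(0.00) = 9.00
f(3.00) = 50.00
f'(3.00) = 15.00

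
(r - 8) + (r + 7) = 2*r - 1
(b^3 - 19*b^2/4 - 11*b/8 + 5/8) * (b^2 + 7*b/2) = b^5 - 5*b^4/4 - 18*b^3 - 67*b^2/16 + 35*b/16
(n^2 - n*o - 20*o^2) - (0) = n^2 - n*o - 20*o^2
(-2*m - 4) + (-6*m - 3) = -8*m - 7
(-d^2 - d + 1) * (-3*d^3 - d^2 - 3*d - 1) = 3*d^5 + 4*d^4 + d^3 + 3*d^2 - 2*d - 1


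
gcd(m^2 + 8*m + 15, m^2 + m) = 1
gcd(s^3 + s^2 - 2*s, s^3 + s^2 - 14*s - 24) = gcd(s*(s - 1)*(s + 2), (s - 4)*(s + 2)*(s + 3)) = s + 2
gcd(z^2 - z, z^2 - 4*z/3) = z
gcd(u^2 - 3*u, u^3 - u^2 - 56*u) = u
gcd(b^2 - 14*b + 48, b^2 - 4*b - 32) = b - 8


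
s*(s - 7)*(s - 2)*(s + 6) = s^4 - 3*s^3 - 40*s^2 + 84*s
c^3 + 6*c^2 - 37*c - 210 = (c - 6)*(c + 5)*(c + 7)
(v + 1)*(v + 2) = v^2 + 3*v + 2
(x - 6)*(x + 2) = x^2 - 4*x - 12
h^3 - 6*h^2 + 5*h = h*(h - 5)*(h - 1)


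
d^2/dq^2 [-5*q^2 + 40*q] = -10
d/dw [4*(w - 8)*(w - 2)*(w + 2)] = 12*w^2 - 64*w - 16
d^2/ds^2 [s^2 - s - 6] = 2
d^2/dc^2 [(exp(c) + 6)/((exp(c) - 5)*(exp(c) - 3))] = (exp(4*c) + 32*exp(3*c) - 234*exp(2*c) + 144*exp(c) + 945)*exp(c)/(exp(6*c) - 24*exp(5*c) + 237*exp(4*c) - 1232*exp(3*c) + 3555*exp(2*c) - 5400*exp(c) + 3375)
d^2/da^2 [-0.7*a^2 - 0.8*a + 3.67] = -1.40000000000000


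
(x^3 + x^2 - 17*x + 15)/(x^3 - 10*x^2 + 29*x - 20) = (x^2 + 2*x - 15)/(x^2 - 9*x + 20)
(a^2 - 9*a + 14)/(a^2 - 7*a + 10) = (a - 7)/(a - 5)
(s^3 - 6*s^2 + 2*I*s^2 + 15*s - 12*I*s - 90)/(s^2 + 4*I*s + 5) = (s^2 - 3*s*(2 + I) + 18*I)/(s - I)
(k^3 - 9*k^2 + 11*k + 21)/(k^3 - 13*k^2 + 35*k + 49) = (k - 3)/(k - 7)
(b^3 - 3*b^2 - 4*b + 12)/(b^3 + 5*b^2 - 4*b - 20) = (b - 3)/(b + 5)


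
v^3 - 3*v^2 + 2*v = v*(v - 2)*(v - 1)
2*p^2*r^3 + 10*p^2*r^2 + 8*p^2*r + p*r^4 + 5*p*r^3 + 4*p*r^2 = r*(2*p + r)*(r + 4)*(p*r + p)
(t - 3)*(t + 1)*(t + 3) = t^3 + t^2 - 9*t - 9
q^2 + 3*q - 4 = (q - 1)*(q + 4)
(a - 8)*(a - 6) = a^2 - 14*a + 48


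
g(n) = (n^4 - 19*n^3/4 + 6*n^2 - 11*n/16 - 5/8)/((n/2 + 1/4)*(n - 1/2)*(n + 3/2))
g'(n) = (4*n^3 - 57*n^2/4 + 12*n - 11/16)/((n/2 + 1/4)*(n - 1/2)*(n + 3/2)) - (n^4 - 19*n^3/4 + 6*n^2 - 11*n/16 - 5/8)/((n/2 + 1/4)*(n - 1/2)*(n + 3/2)^2) - (n^4 - 19*n^3/4 + 6*n^2 - 11*n/16 - 5/8)/((n/2 + 1/4)*(n - 1/2)^2*(n + 3/2)) - (n^4 - 19*n^3/4 + 6*n^2 - 11*n/16 - 5/8)/(2*(n/2 + 1/4)^2*(n - 1/2)*(n + 3/2))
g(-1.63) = -281.67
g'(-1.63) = -2066.07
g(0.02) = 3.35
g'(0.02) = 0.72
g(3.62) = 0.67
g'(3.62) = 0.89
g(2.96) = 0.18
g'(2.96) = 0.55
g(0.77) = 1.51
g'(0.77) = -2.47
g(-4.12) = -33.06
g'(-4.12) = -2.81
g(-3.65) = -34.89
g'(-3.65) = -5.19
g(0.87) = 1.27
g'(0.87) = -2.23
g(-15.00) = -44.83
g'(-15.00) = 1.83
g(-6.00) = -31.60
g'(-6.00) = 0.40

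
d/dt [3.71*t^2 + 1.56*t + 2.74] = 7.42*t + 1.56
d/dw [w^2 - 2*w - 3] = 2*w - 2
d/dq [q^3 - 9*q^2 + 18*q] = 3*q^2 - 18*q + 18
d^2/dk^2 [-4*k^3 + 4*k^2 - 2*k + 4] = 8 - 24*k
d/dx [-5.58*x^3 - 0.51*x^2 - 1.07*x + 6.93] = -16.74*x^2 - 1.02*x - 1.07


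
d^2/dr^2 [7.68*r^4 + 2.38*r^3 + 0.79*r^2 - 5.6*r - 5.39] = 92.16*r^2 + 14.28*r + 1.58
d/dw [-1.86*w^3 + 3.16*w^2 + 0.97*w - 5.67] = -5.58*w^2 + 6.32*w + 0.97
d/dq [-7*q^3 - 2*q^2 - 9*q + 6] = -21*q^2 - 4*q - 9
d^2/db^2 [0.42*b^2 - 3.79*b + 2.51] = 0.840000000000000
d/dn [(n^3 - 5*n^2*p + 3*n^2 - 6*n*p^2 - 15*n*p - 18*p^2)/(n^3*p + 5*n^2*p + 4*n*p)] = (5*n^4*p + 2*n^4 + 12*n^3*p^2 + 30*n^3*p + 8*n^3 + 84*n^2*p^2 + 55*n^2*p + 12*n^2 + 180*n*p^2 + 72*p^2)/(n^2*p*(n^4 + 10*n^3 + 33*n^2 + 40*n + 16))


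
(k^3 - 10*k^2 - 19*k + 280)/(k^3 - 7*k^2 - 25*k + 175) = (k - 8)/(k - 5)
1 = 1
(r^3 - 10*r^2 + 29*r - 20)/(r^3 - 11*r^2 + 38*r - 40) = (r - 1)/(r - 2)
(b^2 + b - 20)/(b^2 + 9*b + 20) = (b - 4)/(b + 4)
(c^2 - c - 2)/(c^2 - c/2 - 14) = 2*(-c^2 + c + 2)/(-2*c^2 + c + 28)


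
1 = 1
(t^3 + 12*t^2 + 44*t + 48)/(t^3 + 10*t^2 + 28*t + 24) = (t + 4)/(t + 2)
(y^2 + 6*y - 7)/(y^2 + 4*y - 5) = (y + 7)/(y + 5)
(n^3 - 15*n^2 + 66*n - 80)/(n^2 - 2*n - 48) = (n^2 - 7*n + 10)/(n + 6)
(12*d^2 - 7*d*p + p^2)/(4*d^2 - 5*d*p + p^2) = (-3*d + p)/(-d + p)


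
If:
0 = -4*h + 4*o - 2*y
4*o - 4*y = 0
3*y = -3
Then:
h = -1/2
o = -1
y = -1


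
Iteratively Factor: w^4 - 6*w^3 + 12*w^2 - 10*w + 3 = (w - 1)*(w^3 - 5*w^2 + 7*w - 3) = (w - 1)^2*(w^2 - 4*w + 3) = (w - 3)*(w - 1)^2*(w - 1)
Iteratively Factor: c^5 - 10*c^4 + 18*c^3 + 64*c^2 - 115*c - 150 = (c - 3)*(c^4 - 7*c^3 - 3*c^2 + 55*c + 50) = (c - 3)*(c + 1)*(c^3 - 8*c^2 + 5*c + 50) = (c - 5)*(c - 3)*(c + 1)*(c^2 - 3*c - 10) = (c - 5)^2*(c - 3)*(c + 1)*(c + 2)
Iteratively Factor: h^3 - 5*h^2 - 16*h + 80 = (h + 4)*(h^2 - 9*h + 20) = (h - 5)*(h + 4)*(h - 4)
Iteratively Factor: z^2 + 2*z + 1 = (z + 1)*(z + 1)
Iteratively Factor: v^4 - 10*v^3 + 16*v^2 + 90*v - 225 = (v - 5)*(v^3 - 5*v^2 - 9*v + 45) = (v - 5)^2*(v^2 - 9) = (v - 5)^2*(v + 3)*(v - 3)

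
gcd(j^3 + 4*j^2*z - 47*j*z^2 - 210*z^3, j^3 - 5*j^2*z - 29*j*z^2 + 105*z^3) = -j^2 + 2*j*z + 35*z^2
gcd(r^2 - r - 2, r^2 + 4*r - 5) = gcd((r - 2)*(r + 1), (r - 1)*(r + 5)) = 1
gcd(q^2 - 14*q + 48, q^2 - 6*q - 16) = q - 8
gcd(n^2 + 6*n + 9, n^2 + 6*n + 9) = n^2 + 6*n + 9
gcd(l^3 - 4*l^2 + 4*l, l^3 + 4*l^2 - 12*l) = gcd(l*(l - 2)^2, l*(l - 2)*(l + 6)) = l^2 - 2*l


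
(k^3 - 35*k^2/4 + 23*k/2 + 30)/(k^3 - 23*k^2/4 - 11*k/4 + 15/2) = (k - 4)/(k - 1)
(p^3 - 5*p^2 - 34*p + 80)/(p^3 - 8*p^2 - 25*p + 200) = (p - 2)/(p - 5)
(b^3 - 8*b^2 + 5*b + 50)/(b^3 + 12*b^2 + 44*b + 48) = (b^2 - 10*b + 25)/(b^2 + 10*b + 24)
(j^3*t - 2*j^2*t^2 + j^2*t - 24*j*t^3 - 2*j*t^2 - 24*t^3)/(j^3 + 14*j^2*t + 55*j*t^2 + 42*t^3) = t*(j^3 - 2*j^2*t + j^2 - 24*j*t^2 - 2*j*t - 24*t^2)/(j^3 + 14*j^2*t + 55*j*t^2 + 42*t^3)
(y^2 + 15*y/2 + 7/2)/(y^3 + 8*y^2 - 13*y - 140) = (y + 1/2)/(y^2 + y - 20)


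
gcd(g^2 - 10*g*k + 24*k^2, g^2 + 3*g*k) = 1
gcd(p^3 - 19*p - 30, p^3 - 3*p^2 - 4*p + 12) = p + 2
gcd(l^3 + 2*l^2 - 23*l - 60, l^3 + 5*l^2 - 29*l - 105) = l^2 - 2*l - 15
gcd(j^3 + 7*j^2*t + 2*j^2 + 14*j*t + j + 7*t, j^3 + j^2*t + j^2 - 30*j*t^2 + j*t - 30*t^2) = j + 1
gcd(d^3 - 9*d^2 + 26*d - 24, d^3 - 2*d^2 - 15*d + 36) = d - 3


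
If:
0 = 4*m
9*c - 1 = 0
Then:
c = 1/9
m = 0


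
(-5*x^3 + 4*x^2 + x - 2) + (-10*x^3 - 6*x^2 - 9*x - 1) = -15*x^3 - 2*x^2 - 8*x - 3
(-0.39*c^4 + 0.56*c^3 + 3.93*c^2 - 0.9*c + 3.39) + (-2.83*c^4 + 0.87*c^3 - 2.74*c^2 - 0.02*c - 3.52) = -3.22*c^4 + 1.43*c^3 + 1.19*c^2 - 0.92*c - 0.13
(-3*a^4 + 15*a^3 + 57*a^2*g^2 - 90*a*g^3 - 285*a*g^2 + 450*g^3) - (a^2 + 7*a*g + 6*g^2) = -3*a^4 + 15*a^3 + 57*a^2*g^2 - a^2 - 90*a*g^3 - 285*a*g^2 - 7*a*g + 450*g^3 - 6*g^2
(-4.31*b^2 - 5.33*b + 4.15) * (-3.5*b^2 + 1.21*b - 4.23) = 15.085*b^4 + 13.4399*b^3 - 2.743*b^2 + 27.5674*b - 17.5545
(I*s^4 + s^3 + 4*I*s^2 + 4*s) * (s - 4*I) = I*s^5 + 5*s^4 + 20*s^2 - 16*I*s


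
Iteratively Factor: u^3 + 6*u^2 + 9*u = (u + 3)*(u^2 + 3*u) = (u + 3)^2*(u)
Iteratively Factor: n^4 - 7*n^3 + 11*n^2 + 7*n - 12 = (n - 1)*(n^3 - 6*n^2 + 5*n + 12) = (n - 1)*(n + 1)*(n^2 - 7*n + 12) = (n - 4)*(n - 1)*(n + 1)*(n - 3)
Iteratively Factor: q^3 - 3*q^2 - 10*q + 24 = (q - 4)*(q^2 + q - 6) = (q - 4)*(q + 3)*(q - 2)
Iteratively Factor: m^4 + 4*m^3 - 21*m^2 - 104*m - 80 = (m + 4)*(m^3 - 21*m - 20) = (m + 1)*(m + 4)*(m^2 - m - 20) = (m + 1)*(m + 4)^2*(m - 5)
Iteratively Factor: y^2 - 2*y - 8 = (y + 2)*(y - 4)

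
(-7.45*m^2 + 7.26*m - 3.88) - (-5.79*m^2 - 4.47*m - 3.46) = -1.66*m^2 + 11.73*m - 0.42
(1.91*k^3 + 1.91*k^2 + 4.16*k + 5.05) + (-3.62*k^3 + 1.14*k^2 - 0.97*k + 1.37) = -1.71*k^3 + 3.05*k^2 + 3.19*k + 6.42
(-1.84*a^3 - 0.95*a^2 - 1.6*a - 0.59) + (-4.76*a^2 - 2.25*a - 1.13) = -1.84*a^3 - 5.71*a^2 - 3.85*a - 1.72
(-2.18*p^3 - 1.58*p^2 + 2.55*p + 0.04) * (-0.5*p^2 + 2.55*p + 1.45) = 1.09*p^5 - 4.769*p^4 - 8.465*p^3 + 4.1915*p^2 + 3.7995*p + 0.058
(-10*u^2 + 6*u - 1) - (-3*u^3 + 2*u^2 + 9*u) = 3*u^3 - 12*u^2 - 3*u - 1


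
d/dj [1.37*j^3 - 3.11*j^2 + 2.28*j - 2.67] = 4.11*j^2 - 6.22*j + 2.28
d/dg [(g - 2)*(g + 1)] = 2*g - 1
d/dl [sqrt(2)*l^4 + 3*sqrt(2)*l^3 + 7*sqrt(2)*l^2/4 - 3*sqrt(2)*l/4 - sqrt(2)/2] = sqrt(2)*(16*l^3 + 36*l^2 + 14*l - 3)/4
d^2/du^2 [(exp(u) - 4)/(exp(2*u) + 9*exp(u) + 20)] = (exp(4*u) - 25*exp(3*u) - 228*exp(2*u) - 184*exp(u) + 1120)*exp(u)/(exp(6*u) + 27*exp(5*u) + 303*exp(4*u) + 1809*exp(3*u) + 6060*exp(2*u) + 10800*exp(u) + 8000)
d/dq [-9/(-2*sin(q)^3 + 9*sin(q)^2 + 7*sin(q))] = 9*(-6*sin(q)^2 + 18*sin(q) + 7)*cos(q)/((9*sin(q) + cos(2*q) + 6)^2*sin(q)^2)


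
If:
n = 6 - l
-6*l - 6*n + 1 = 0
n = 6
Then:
No Solution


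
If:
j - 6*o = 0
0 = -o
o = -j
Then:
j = 0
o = 0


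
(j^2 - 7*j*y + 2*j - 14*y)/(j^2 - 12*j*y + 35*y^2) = (-j - 2)/(-j + 5*y)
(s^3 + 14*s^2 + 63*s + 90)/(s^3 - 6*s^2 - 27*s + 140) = (s^2 + 9*s + 18)/(s^2 - 11*s + 28)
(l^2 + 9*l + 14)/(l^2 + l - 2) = (l + 7)/(l - 1)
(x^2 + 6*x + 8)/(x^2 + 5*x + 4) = (x + 2)/(x + 1)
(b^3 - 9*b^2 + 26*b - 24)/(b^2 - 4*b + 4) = (b^2 - 7*b + 12)/(b - 2)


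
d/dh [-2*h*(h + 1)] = -4*h - 2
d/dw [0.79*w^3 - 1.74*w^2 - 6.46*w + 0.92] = 2.37*w^2 - 3.48*w - 6.46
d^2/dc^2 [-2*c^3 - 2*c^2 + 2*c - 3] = -12*c - 4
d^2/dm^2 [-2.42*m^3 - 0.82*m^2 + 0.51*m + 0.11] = -14.52*m - 1.64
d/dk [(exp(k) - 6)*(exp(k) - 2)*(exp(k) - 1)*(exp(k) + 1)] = (4*exp(3*k) - 24*exp(2*k) + 22*exp(k) + 8)*exp(k)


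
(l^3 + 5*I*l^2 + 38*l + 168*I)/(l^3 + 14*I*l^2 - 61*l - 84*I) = (l - 6*I)/(l + 3*I)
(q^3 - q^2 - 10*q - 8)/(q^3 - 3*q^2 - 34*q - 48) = (q^2 - 3*q - 4)/(q^2 - 5*q - 24)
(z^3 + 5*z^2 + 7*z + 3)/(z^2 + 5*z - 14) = (z^3 + 5*z^2 + 7*z + 3)/(z^2 + 5*z - 14)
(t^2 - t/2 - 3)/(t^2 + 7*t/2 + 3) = (t - 2)/(t + 2)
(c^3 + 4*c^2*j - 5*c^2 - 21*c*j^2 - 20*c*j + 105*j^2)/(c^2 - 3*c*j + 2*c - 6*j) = (c^2 + 7*c*j - 5*c - 35*j)/(c + 2)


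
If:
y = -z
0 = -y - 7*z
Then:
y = 0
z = 0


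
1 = 1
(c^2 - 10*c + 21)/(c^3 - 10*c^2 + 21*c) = 1/c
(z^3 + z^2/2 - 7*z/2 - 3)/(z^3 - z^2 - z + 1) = (z^2 - z/2 - 3)/(z^2 - 2*z + 1)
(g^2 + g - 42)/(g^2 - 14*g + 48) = (g + 7)/(g - 8)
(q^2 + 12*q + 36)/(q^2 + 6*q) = (q + 6)/q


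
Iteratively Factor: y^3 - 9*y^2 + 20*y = (y - 4)*(y^2 - 5*y) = (y - 5)*(y - 4)*(y)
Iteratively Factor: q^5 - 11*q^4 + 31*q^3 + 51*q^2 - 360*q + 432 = (q - 4)*(q^4 - 7*q^3 + 3*q^2 + 63*q - 108) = (q - 4)*(q - 3)*(q^3 - 4*q^2 - 9*q + 36) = (q - 4)*(q - 3)*(q + 3)*(q^2 - 7*q + 12) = (q - 4)^2*(q - 3)*(q + 3)*(q - 3)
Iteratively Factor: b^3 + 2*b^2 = (b)*(b^2 + 2*b) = b*(b + 2)*(b)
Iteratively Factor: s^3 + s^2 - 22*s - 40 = (s + 2)*(s^2 - s - 20) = (s - 5)*(s + 2)*(s + 4)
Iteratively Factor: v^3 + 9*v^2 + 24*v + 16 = (v + 4)*(v^2 + 5*v + 4) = (v + 1)*(v + 4)*(v + 4)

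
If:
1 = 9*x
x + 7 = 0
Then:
No Solution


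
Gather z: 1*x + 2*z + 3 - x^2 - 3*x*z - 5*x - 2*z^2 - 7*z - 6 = -x^2 - 4*x - 2*z^2 + z*(-3*x - 5) - 3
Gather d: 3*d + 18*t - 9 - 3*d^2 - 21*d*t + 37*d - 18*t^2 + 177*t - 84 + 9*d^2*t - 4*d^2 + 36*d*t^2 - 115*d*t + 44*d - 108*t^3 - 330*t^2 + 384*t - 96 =d^2*(9*t - 7) + d*(36*t^2 - 136*t + 84) - 108*t^3 - 348*t^2 + 579*t - 189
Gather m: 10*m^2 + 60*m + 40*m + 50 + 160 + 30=10*m^2 + 100*m + 240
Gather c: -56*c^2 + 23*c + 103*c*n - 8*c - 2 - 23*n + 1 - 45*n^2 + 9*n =-56*c^2 + c*(103*n + 15) - 45*n^2 - 14*n - 1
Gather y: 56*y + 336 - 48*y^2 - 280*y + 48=-48*y^2 - 224*y + 384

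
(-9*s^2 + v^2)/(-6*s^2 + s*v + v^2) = (3*s - v)/(2*s - v)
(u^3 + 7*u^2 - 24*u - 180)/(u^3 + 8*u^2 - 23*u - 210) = (u + 6)/(u + 7)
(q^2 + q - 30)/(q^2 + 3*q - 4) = (q^2 + q - 30)/(q^2 + 3*q - 4)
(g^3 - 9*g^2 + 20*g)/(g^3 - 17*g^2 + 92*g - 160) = g/(g - 8)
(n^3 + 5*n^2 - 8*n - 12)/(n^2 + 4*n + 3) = (n^2 + 4*n - 12)/(n + 3)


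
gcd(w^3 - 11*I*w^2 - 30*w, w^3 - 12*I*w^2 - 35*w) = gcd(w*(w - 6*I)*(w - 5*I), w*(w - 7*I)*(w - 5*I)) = w^2 - 5*I*w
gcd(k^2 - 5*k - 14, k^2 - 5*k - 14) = k^2 - 5*k - 14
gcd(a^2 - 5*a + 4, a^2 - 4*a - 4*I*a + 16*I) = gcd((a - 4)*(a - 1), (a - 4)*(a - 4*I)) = a - 4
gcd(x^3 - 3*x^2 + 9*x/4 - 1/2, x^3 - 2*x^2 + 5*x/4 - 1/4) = x^2 - x + 1/4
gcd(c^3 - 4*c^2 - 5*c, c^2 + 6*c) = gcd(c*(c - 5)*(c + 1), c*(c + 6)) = c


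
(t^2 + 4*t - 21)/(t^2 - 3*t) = (t + 7)/t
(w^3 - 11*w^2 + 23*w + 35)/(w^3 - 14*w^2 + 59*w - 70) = (w + 1)/(w - 2)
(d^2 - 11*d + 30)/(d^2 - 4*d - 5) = (d - 6)/(d + 1)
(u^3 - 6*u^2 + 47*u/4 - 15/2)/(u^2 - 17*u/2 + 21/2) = (u^2 - 9*u/2 + 5)/(u - 7)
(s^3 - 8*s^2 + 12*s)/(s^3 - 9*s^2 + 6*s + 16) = s*(s - 6)/(s^2 - 7*s - 8)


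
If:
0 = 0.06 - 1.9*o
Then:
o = 0.03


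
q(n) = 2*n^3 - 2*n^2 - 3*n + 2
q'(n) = 6*n^2 - 4*n - 3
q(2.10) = 5.40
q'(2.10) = 15.06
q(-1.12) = 0.04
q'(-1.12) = 9.01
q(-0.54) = 2.72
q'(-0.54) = 0.91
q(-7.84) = -1061.19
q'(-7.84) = 397.15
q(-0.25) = 2.59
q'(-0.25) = -1.62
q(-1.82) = -11.22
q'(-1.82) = 24.15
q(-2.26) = -24.52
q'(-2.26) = 36.69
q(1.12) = -1.06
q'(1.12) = 0.05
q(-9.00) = -1591.00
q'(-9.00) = 519.00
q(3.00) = 29.00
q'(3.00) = 39.00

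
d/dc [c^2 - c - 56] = 2*c - 1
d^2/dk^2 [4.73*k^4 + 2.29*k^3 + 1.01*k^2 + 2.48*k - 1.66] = 56.76*k^2 + 13.74*k + 2.02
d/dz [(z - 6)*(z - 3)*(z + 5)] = 3*z^2 - 8*z - 27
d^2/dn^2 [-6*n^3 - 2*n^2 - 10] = -36*n - 4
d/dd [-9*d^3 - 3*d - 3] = -27*d^2 - 3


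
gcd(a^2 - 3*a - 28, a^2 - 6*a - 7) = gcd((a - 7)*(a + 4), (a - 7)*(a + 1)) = a - 7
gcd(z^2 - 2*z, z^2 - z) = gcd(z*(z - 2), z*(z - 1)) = z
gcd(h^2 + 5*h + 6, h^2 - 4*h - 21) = h + 3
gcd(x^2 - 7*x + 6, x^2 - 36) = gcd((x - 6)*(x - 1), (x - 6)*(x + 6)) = x - 6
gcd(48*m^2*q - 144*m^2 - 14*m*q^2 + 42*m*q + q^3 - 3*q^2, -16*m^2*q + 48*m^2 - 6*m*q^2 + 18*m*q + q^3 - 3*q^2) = -8*m*q + 24*m + q^2 - 3*q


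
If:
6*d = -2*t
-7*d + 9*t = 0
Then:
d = 0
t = 0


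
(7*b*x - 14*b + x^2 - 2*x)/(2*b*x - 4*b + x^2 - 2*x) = (7*b + x)/(2*b + x)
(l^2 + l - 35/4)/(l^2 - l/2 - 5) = (l + 7/2)/(l + 2)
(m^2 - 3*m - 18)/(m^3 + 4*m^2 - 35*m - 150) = (m + 3)/(m^2 + 10*m + 25)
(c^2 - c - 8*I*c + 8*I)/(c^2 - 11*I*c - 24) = (c - 1)/(c - 3*I)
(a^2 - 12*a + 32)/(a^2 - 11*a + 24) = (a - 4)/(a - 3)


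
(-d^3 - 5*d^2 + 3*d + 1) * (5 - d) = d^4 - 28*d^2 + 14*d + 5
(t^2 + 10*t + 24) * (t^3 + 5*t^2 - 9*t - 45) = t^5 + 15*t^4 + 65*t^3 - 15*t^2 - 666*t - 1080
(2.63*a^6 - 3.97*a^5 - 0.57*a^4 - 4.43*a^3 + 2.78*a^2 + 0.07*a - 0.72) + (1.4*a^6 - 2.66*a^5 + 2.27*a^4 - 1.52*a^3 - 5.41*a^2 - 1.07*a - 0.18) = 4.03*a^6 - 6.63*a^5 + 1.7*a^4 - 5.95*a^3 - 2.63*a^2 - 1.0*a - 0.9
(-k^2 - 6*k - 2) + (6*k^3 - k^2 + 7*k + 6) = 6*k^3 - 2*k^2 + k + 4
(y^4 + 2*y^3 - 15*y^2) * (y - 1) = y^5 + y^4 - 17*y^3 + 15*y^2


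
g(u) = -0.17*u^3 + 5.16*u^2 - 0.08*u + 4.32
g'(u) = -0.51*u^2 + 10.32*u - 0.08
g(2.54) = 34.62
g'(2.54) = 22.84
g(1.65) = 17.47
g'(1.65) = 15.56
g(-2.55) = 40.90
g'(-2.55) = -29.71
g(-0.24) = 4.64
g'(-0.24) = -2.59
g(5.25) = 121.52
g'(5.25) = 40.04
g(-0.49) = 5.62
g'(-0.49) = -5.26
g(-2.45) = 37.99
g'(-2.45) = -28.43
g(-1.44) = 15.64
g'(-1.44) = -16.00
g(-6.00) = 227.28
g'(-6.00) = -80.36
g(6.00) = 152.88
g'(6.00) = 43.48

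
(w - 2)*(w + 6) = w^2 + 4*w - 12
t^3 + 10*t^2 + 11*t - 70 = (t - 2)*(t + 5)*(t + 7)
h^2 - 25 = (h - 5)*(h + 5)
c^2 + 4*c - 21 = (c - 3)*(c + 7)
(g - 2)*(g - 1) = g^2 - 3*g + 2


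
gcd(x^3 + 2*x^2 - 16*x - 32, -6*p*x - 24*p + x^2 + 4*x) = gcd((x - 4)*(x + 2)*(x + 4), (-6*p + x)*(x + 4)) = x + 4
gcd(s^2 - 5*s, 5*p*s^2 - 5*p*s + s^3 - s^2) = s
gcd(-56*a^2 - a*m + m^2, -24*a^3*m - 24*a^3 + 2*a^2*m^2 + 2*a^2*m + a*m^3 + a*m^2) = 1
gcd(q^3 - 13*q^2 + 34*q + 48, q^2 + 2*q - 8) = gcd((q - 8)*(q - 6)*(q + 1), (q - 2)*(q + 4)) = 1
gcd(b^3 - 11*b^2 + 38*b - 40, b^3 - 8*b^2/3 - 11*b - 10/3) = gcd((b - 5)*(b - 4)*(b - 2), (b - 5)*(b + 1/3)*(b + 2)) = b - 5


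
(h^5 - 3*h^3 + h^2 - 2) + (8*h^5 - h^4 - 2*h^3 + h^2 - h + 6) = 9*h^5 - h^4 - 5*h^3 + 2*h^2 - h + 4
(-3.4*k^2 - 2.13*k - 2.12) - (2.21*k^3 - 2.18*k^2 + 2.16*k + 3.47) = -2.21*k^3 - 1.22*k^2 - 4.29*k - 5.59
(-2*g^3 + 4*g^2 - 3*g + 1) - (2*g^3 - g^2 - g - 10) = -4*g^3 + 5*g^2 - 2*g + 11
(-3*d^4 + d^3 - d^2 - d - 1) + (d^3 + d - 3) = -3*d^4 + 2*d^3 - d^2 - 4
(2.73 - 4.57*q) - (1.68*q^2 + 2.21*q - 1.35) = -1.68*q^2 - 6.78*q + 4.08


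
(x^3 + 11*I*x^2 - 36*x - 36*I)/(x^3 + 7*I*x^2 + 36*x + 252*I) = (x^2 + 5*I*x - 6)/(x^2 + I*x + 42)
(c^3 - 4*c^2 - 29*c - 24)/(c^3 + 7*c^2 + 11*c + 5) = (c^2 - 5*c - 24)/(c^2 + 6*c + 5)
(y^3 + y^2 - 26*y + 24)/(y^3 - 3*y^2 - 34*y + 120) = (y - 1)/(y - 5)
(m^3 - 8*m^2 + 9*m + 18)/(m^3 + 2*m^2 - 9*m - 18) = (m^2 - 5*m - 6)/(m^2 + 5*m + 6)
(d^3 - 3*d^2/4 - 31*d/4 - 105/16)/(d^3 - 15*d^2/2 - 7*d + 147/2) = (8*d^2 + 22*d + 15)/(8*(d^2 - 4*d - 21))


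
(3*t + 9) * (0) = 0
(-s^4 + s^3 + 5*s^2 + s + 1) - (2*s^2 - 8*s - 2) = -s^4 + s^3 + 3*s^2 + 9*s + 3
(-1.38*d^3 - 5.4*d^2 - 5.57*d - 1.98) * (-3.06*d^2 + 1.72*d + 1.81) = 4.2228*d^5 + 14.1504*d^4 + 5.2584*d^3 - 13.2956*d^2 - 13.4873*d - 3.5838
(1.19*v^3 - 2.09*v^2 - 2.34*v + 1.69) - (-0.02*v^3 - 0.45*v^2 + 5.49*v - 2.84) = 1.21*v^3 - 1.64*v^2 - 7.83*v + 4.53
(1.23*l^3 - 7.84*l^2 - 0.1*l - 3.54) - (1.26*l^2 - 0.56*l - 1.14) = 1.23*l^3 - 9.1*l^2 + 0.46*l - 2.4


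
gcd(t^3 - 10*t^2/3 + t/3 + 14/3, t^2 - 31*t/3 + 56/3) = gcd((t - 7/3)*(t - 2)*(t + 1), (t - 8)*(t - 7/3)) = t - 7/3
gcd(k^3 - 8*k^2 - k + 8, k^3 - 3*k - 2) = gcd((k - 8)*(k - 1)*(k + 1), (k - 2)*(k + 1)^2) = k + 1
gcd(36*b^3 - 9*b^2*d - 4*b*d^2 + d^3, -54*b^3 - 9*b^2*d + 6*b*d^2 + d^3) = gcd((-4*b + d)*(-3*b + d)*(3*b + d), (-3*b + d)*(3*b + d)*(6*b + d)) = 9*b^2 - d^2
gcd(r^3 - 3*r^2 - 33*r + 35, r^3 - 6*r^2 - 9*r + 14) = r^2 - 8*r + 7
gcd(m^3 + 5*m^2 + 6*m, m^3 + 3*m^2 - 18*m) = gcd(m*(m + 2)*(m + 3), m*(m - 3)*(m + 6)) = m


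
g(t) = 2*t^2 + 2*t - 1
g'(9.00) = 38.00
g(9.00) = 179.00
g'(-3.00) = -10.00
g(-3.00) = 11.00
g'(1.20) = 6.80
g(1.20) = 4.28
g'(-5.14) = -18.56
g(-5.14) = 41.56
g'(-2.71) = -8.84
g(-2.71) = 8.27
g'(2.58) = 12.32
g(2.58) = 17.47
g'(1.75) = 9.00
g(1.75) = 8.62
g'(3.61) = 16.44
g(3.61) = 32.28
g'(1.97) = 9.88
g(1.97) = 10.70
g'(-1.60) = -4.40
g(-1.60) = 0.92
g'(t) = 4*t + 2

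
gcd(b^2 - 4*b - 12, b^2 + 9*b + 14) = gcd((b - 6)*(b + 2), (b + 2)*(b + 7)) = b + 2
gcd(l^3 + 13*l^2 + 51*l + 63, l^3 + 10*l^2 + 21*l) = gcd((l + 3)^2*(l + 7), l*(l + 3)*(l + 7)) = l^2 + 10*l + 21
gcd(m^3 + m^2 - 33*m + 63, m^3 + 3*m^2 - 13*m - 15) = m - 3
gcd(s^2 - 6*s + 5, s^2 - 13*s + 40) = s - 5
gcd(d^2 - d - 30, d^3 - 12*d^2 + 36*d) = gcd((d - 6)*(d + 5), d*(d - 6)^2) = d - 6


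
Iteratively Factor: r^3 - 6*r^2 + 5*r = (r)*(r^2 - 6*r + 5) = r*(r - 1)*(r - 5)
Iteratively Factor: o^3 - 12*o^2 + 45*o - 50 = (o - 5)*(o^2 - 7*o + 10) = (o - 5)*(o - 2)*(o - 5)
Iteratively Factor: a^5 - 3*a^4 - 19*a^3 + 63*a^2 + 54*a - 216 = (a + 2)*(a^4 - 5*a^3 - 9*a^2 + 81*a - 108) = (a - 3)*(a + 2)*(a^3 - 2*a^2 - 15*a + 36) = (a - 3)*(a + 2)*(a + 4)*(a^2 - 6*a + 9) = (a - 3)^2*(a + 2)*(a + 4)*(a - 3)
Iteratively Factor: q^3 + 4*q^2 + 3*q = (q + 3)*(q^2 + q) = q*(q + 3)*(q + 1)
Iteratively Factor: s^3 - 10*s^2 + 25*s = (s - 5)*(s^2 - 5*s) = s*(s - 5)*(s - 5)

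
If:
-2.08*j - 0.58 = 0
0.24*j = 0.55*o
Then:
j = -0.28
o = -0.12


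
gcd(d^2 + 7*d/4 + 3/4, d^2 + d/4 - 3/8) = d + 3/4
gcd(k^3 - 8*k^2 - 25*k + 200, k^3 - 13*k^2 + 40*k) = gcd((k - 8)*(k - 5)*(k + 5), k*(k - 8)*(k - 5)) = k^2 - 13*k + 40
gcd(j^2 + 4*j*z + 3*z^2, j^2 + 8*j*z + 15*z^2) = j + 3*z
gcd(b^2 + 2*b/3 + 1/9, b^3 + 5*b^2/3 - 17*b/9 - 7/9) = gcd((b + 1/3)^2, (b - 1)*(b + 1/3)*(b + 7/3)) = b + 1/3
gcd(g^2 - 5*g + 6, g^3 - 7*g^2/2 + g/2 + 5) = g - 2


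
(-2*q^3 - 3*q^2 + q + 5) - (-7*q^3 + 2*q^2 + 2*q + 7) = 5*q^3 - 5*q^2 - q - 2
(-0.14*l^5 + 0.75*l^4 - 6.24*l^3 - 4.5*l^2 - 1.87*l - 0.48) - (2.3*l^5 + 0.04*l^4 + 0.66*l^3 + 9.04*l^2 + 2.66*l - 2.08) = -2.44*l^5 + 0.71*l^4 - 6.9*l^3 - 13.54*l^2 - 4.53*l + 1.6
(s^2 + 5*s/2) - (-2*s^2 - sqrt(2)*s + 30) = 3*s^2 + sqrt(2)*s + 5*s/2 - 30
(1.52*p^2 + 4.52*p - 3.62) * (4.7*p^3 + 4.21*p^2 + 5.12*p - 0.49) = 7.144*p^5 + 27.6432*p^4 + 9.7976*p^3 + 7.1574*p^2 - 20.7492*p + 1.7738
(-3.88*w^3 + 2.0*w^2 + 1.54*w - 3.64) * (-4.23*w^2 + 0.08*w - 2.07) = 16.4124*w^5 - 8.7704*w^4 + 1.6774*w^3 + 11.3804*w^2 - 3.479*w + 7.5348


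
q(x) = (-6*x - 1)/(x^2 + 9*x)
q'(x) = (-6*x - 1)*(-2*x - 9)/(x^2 + 9*x)^2 - 6/(x^2 + 9*x)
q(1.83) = -0.60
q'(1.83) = 0.08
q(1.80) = -0.61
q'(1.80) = 0.08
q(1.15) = -0.68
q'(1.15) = 0.14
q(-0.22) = -0.17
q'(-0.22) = 2.37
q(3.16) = -0.52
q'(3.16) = 0.05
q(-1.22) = -0.67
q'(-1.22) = 0.17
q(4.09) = -0.48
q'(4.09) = 0.04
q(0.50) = -0.84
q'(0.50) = 0.51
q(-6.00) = -1.94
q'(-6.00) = 0.66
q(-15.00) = 0.99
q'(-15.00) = 0.16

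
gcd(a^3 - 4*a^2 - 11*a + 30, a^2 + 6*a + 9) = a + 3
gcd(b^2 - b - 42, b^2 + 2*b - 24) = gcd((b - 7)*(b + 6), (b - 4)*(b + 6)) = b + 6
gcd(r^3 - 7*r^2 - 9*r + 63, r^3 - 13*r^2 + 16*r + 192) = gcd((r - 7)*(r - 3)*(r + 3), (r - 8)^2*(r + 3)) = r + 3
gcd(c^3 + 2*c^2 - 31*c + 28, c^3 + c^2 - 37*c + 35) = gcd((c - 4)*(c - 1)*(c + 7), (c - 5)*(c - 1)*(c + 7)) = c^2 + 6*c - 7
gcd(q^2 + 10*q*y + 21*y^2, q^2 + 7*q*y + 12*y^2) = q + 3*y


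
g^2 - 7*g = g*(g - 7)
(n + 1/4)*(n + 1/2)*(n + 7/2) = n^3 + 17*n^2/4 + 11*n/4 + 7/16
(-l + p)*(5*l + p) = -5*l^2 + 4*l*p + p^2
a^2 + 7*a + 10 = (a + 2)*(a + 5)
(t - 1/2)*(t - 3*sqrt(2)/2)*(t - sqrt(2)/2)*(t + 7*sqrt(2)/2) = t^4 - t^3/2 + 3*sqrt(2)*t^3/2 - 25*t^2/2 - 3*sqrt(2)*t^2/4 + 25*t/4 + 21*sqrt(2)*t/4 - 21*sqrt(2)/8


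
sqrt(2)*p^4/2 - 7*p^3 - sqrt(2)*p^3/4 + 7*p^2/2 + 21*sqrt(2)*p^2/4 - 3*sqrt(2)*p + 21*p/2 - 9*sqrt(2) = (p - 3/2)*(p - 6*sqrt(2))*(p - sqrt(2))*(sqrt(2)*p/2 + sqrt(2)/2)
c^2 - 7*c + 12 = (c - 4)*(c - 3)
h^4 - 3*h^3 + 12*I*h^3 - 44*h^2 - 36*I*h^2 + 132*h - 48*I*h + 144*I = (h - 3)*(h + 2*I)*(h + 4*I)*(h + 6*I)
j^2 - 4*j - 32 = (j - 8)*(j + 4)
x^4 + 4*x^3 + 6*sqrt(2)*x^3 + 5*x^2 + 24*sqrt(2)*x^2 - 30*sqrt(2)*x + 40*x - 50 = (x - 1)*(x + 5)*(x + sqrt(2))*(x + 5*sqrt(2))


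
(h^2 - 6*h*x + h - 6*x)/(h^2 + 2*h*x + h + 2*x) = (h - 6*x)/(h + 2*x)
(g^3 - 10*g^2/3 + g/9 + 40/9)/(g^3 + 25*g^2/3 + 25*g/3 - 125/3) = (3*g^2 - 5*g - 8)/(3*(g^2 + 10*g + 25))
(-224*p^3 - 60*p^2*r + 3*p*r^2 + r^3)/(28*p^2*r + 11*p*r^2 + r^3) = (-8*p + r)/r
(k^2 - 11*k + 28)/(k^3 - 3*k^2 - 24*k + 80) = (k - 7)/(k^2 + k - 20)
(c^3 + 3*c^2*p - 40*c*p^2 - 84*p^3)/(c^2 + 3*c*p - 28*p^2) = (-c^2 + 4*c*p + 12*p^2)/(-c + 4*p)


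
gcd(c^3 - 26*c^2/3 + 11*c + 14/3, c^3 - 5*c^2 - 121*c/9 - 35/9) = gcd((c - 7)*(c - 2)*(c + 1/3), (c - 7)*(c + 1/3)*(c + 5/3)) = c^2 - 20*c/3 - 7/3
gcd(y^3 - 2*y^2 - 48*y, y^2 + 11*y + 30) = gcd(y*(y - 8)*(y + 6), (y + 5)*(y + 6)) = y + 6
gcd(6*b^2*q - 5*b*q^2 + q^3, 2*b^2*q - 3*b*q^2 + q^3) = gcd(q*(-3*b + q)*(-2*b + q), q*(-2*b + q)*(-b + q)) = -2*b*q + q^2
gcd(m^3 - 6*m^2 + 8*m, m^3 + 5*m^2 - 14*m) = m^2 - 2*m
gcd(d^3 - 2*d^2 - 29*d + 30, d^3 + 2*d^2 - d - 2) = d - 1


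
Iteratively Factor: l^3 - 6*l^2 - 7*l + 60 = (l - 4)*(l^2 - 2*l - 15) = (l - 5)*(l - 4)*(l + 3)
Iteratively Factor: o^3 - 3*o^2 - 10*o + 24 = (o - 2)*(o^2 - o - 12) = (o - 2)*(o + 3)*(o - 4)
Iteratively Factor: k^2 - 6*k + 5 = (k - 1)*(k - 5)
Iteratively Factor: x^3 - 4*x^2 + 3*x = (x - 1)*(x^2 - 3*x) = x*(x - 1)*(x - 3)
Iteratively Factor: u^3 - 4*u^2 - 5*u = (u)*(u^2 - 4*u - 5) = u*(u - 5)*(u + 1)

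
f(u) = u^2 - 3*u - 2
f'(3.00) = 3.00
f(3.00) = -2.00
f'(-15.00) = -33.00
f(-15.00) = 268.00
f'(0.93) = -1.14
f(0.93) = -3.93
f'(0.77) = -1.46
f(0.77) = -3.72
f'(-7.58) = -18.16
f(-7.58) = 78.20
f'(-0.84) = -4.68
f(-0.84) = 1.23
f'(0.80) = -1.40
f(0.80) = -3.76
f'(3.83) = 4.66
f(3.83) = 1.18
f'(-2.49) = -7.98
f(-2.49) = 11.67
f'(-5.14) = -13.28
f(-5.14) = 39.84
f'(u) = 2*u - 3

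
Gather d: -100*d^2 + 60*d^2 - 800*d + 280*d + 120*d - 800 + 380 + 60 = -40*d^2 - 400*d - 360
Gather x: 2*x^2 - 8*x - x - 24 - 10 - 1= 2*x^2 - 9*x - 35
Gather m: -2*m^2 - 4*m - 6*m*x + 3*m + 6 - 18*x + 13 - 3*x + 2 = -2*m^2 + m*(-6*x - 1) - 21*x + 21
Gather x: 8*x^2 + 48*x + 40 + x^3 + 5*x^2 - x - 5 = x^3 + 13*x^2 + 47*x + 35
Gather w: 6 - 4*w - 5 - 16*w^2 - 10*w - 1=-16*w^2 - 14*w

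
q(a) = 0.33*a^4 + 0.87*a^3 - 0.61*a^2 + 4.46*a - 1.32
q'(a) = 1.32*a^3 + 2.61*a^2 - 1.22*a + 4.46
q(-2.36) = -16.44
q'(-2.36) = 4.53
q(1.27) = 6.00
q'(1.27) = 9.82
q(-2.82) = -17.39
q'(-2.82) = -0.95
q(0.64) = 1.57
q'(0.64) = 5.09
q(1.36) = 6.93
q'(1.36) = 10.95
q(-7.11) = 466.75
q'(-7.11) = -329.37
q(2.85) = 48.35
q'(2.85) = 52.74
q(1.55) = 9.27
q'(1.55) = 13.76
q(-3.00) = -16.95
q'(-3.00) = -4.03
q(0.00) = -1.32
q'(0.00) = 4.46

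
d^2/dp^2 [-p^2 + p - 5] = -2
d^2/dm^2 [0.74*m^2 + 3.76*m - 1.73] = 1.48000000000000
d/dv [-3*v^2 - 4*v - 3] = -6*v - 4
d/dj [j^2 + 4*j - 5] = 2*j + 4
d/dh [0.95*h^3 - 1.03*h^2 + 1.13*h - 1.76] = 2.85*h^2 - 2.06*h + 1.13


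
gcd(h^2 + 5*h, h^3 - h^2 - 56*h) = h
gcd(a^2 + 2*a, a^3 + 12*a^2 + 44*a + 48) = a + 2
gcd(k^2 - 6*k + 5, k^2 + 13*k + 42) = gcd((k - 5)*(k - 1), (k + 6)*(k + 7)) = 1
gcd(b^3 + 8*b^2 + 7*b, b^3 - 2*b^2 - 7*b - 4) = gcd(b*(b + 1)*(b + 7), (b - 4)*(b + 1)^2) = b + 1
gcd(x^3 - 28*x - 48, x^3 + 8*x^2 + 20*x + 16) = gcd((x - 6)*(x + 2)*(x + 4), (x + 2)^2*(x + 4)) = x^2 + 6*x + 8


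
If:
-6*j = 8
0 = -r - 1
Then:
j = -4/3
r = -1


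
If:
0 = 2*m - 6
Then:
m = 3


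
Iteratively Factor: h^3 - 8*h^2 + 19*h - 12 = (h - 3)*(h^2 - 5*h + 4) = (h - 3)*(h - 1)*(h - 4)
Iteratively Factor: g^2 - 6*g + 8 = (g - 4)*(g - 2)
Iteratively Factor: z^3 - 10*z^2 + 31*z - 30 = (z - 2)*(z^2 - 8*z + 15) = (z - 3)*(z - 2)*(z - 5)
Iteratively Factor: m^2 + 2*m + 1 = (m + 1)*(m + 1)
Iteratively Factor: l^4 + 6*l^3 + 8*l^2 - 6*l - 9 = (l + 1)*(l^3 + 5*l^2 + 3*l - 9) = (l + 1)*(l + 3)*(l^2 + 2*l - 3) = (l - 1)*(l + 1)*(l + 3)*(l + 3)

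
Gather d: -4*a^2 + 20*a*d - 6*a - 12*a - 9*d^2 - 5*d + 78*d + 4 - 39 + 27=-4*a^2 - 18*a - 9*d^2 + d*(20*a + 73) - 8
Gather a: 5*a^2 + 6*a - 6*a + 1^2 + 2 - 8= 5*a^2 - 5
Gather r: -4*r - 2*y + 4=-4*r - 2*y + 4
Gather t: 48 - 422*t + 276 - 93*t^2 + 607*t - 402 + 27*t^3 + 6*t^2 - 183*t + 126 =27*t^3 - 87*t^2 + 2*t + 48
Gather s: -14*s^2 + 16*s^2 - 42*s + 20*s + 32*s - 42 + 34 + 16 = 2*s^2 + 10*s + 8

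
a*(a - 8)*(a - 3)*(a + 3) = a^4 - 8*a^3 - 9*a^2 + 72*a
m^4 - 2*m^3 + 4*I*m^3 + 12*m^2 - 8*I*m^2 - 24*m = m*(m - 2)*(m - 2*I)*(m + 6*I)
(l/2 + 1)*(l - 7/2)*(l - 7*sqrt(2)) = l^3/2 - 7*sqrt(2)*l^2/2 - 3*l^2/4 - 7*l/2 + 21*sqrt(2)*l/4 + 49*sqrt(2)/2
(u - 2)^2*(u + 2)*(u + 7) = u^4 + 5*u^3 - 18*u^2 - 20*u + 56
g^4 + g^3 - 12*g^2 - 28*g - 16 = (g - 4)*(g + 1)*(g + 2)^2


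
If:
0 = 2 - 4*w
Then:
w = 1/2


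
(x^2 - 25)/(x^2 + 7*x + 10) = (x - 5)/(x + 2)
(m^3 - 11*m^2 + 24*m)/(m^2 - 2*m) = (m^2 - 11*m + 24)/(m - 2)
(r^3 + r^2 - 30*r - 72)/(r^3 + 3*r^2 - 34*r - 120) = (r + 3)/(r + 5)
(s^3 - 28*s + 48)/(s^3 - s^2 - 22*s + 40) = (s + 6)/(s + 5)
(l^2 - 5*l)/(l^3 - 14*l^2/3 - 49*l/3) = 3*(5 - l)/(-3*l^2 + 14*l + 49)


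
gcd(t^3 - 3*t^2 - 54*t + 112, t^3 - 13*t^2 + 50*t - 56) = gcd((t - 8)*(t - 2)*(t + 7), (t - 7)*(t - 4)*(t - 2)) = t - 2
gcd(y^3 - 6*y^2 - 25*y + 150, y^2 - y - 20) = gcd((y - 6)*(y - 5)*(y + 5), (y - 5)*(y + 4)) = y - 5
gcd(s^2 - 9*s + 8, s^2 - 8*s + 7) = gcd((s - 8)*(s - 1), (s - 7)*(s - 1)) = s - 1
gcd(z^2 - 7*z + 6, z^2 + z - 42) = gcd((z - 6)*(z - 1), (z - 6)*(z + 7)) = z - 6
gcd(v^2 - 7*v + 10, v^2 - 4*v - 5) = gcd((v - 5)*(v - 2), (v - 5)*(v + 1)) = v - 5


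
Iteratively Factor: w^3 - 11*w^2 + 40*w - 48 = (w - 3)*(w^2 - 8*w + 16) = (w - 4)*(w - 3)*(w - 4)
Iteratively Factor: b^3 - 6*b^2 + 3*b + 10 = (b - 5)*(b^2 - b - 2) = (b - 5)*(b - 2)*(b + 1)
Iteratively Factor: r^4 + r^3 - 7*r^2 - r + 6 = (r - 2)*(r^3 + 3*r^2 - r - 3) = (r - 2)*(r - 1)*(r^2 + 4*r + 3) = (r - 2)*(r - 1)*(r + 3)*(r + 1)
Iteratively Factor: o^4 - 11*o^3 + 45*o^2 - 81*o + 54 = (o - 2)*(o^3 - 9*o^2 + 27*o - 27) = (o - 3)*(o - 2)*(o^2 - 6*o + 9) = (o - 3)^2*(o - 2)*(o - 3)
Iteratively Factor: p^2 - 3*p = (p)*(p - 3)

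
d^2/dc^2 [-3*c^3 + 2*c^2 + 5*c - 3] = 4 - 18*c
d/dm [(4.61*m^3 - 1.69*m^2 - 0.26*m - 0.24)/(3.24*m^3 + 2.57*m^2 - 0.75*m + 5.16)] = (7.105427357601e-15*m^5 + 17.3233*m^4 - 5.2302*m^3 + 75.6313*m^2 - 16.2072*m - 1.5216)/(10.4976*m^6 + 16.6536*m^5 + 1.7449*m^4 + 29.5818*m^3 + 27.0849*m^2 - 7.74*m + 26.6256)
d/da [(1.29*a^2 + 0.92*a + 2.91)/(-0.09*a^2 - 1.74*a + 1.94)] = (-2.1618*a^2 + 5.529*a + 6.8482)/(0.0081*a^4 + 0.3132*a^3 + 2.6784*a^2 - 6.7512*a + 3.7636)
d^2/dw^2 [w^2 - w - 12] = 2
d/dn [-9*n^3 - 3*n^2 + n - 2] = -27*n^2 - 6*n + 1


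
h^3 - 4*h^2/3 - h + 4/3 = (h - 4/3)*(h - 1)*(h + 1)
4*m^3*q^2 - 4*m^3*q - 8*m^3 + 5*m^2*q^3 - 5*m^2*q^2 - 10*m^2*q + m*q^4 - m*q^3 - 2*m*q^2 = (m + q)*(4*m + q)*(q - 2)*(m*q + m)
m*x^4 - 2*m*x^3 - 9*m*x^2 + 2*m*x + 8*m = (x - 4)*(x - 1)*(x + 2)*(m*x + m)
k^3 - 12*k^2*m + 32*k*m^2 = k*(k - 8*m)*(k - 4*m)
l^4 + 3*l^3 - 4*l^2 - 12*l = l*(l - 2)*(l + 2)*(l + 3)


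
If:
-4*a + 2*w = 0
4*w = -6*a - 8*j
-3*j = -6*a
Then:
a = 0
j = 0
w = 0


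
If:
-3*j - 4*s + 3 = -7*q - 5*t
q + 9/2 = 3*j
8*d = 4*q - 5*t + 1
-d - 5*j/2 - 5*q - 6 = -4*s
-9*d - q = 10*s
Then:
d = -6271/4516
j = 2981/2258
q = -609/1129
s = 11775/9032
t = 2247/1129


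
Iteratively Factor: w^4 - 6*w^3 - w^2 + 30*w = (w)*(w^3 - 6*w^2 - w + 30) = w*(w - 5)*(w^2 - w - 6) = w*(w - 5)*(w + 2)*(w - 3)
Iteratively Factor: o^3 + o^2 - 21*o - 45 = (o - 5)*(o^2 + 6*o + 9) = (o - 5)*(o + 3)*(o + 3)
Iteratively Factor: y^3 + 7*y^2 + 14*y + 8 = (y + 4)*(y^2 + 3*y + 2) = (y + 1)*(y + 4)*(y + 2)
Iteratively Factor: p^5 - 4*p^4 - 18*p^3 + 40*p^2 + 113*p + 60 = (p + 3)*(p^4 - 7*p^3 + 3*p^2 + 31*p + 20) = (p - 5)*(p + 3)*(p^3 - 2*p^2 - 7*p - 4) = (p - 5)*(p + 1)*(p + 3)*(p^2 - 3*p - 4) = (p - 5)*(p + 1)^2*(p + 3)*(p - 4)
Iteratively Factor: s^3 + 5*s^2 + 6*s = (s + 3)*(s^2 + 2*s) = s*(s + 3)*(s + 2)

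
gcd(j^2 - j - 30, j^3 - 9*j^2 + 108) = j - 6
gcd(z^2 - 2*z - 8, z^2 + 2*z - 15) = 1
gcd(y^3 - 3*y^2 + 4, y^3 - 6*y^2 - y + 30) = 1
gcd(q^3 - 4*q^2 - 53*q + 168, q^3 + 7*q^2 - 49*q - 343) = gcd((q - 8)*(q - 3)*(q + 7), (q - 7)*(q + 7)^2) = q + 7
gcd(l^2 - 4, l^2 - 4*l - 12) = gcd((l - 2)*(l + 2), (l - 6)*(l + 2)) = l + 2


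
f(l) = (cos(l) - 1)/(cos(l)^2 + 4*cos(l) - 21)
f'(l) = (2*sin(l)*cos(l) + 4*sin(l))*(cos(l) - 1)/(cos(l)^2 + 4*cos(l) - 21)^2 - sin(l)/(cos(l)^2 + 4*cos(l) - 21) = (cos(l)^2 - 2*cos(l) + 17)*sin(l)/(cos(l)^2 + 4*cos(l) - 21)^2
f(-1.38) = 0.04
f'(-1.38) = -0.04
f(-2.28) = 0.07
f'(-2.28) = -0.03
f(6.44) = 0.00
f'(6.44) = 0.01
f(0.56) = 0.01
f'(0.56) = 0.03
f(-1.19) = 0.03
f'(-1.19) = -0.04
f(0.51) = 0.01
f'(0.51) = 0.03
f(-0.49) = 0.01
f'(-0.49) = -0.03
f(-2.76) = 0.08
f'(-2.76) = -0.01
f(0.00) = 0.00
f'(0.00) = 0.00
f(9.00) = 0.08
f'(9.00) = 0.01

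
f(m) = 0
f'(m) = 0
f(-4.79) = 0.00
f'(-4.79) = 0.00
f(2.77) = 0.00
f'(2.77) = 0.00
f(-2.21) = 0.00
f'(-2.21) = 0.00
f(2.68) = 0.00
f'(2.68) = 0.00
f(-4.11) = 0.00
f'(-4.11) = 0.00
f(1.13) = 0.00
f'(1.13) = 0.00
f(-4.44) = 0.00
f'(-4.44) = 0.00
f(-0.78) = 0.00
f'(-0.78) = 0.00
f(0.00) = 0.00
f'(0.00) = 0.00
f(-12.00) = 0.00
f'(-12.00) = 0.00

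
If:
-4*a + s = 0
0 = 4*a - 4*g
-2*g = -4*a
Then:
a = 0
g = 0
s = 0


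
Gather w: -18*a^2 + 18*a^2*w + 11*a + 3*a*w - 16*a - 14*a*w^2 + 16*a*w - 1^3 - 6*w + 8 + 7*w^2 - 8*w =-18*a^2 - 5*a + w^2*(7 - 14*a) + w*(18*a^2 + 19*a - 14) + 7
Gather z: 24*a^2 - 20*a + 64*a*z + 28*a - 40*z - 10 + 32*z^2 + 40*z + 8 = 24*a^2 + 64*a*z + 8*a + 32*z^2 - 2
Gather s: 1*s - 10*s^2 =-10*s^2 + s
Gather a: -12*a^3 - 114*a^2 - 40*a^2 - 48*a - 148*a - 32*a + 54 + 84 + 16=-12*a^3 - 154*a^2 - 228*a + 154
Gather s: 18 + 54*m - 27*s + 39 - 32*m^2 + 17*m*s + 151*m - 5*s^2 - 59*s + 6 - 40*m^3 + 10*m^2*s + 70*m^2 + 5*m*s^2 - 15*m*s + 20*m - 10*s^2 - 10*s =-40*m^3 + 38*m^2 + 225*m + s^2*(5*m - 15) + s*(10*m^2 + 2*m - 96) + 63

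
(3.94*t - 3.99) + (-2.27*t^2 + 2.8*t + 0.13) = -2.27*t^2 + 6.74*t - 3.86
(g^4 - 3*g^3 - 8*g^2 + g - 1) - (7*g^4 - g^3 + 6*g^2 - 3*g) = -6*g^4 - 2*g^3 - 14*g^2 + 4*g - 1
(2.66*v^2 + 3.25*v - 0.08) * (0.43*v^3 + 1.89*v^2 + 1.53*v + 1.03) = 1.1438*v^5 + 6.4249*v^4 + 10.1779*v^3 + 7.5611*v^2 + 3.2251*v - 0.0824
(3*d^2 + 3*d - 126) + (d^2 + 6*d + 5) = 4*d^2 + 9*d - 121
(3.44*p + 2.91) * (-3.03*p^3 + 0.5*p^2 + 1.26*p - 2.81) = -10.4232*p^4 - 7.0973*p^3 + 5.7894*p^2 - 5.9998*p - 8.1771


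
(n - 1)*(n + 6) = n^2 + 5*n - 6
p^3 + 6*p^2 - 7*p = p*(p - 1)*(p + 7)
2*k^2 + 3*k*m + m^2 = (k + m)*(2*k + m)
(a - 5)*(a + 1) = a^2 - 4*a - 5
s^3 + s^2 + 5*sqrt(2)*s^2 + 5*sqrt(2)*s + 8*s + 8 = (s + 1)*(s + sqrt(2))*(s + 4*sqrt(2))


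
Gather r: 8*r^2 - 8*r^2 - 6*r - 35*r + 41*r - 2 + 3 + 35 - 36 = 0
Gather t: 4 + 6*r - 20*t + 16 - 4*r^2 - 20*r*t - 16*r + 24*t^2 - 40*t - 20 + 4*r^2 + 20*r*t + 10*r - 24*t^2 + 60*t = 0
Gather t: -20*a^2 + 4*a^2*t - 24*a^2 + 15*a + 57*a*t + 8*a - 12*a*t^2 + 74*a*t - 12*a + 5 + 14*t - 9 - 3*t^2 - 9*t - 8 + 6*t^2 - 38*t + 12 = -44*a^2 + 11*a + t^2*(3 - 12*a) + t*(4*a^2 + 131*a - 33)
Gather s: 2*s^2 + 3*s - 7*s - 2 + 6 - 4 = 2*s^2 - 4*s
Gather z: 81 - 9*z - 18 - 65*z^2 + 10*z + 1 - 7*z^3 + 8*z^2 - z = -7*z^3 - 57*z^2 + 64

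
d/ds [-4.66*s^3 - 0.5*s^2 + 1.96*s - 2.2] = -13.98*s^2 - 1.0*s + 1.96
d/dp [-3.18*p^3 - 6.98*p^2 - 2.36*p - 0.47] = -9.54*p^2 - 13.96*p - 2.36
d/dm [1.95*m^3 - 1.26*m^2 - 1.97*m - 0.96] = 5.85*m^2 - 2.52*m - 1.97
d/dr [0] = 0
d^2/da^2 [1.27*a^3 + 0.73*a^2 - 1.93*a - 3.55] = 7.62*a + 1.46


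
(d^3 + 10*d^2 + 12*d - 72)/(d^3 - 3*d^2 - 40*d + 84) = (d + 6)/(d - 7)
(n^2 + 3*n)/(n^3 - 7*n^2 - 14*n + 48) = n/(n^2 - 10*n + 16)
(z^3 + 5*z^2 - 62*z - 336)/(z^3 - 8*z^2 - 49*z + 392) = (z + 6)/(z - 7)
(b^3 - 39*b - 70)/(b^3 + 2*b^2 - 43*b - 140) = (b + 2)/(b + 4)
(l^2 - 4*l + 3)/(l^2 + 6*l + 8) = (l^2 - 4*l + 3)/(l^2 + 6*l + 8)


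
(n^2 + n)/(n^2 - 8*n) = (n + 1)/(n - 8)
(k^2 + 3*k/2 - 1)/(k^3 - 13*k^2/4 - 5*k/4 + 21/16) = 8*(k + 2)/(8*k^2 - 22*k - 21)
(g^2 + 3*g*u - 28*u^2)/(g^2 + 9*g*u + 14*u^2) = (g - 4*u)/(g + 2*u)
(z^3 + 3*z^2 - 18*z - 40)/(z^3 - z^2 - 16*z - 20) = (z^2 + z - 20)/(z^2 - 3*z - 10)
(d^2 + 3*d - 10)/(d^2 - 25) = (d - 2)/(d - 5)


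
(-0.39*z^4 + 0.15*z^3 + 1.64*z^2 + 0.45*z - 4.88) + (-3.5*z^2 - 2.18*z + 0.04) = -0.39*z^4 + 0.15*z^3 - 1.86*z^2 - 1.73*z - 4.84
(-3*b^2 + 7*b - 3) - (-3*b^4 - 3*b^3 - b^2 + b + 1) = 3*b^4 + 3*b^3 - 2*b^2 + 6*b - 4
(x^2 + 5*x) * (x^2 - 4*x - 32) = x^4 + x^3 - 52*x^2 - 160*x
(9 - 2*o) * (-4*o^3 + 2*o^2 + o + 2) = 8*o^4 - 40*o^3 + 16*o^2 + 5*o + 18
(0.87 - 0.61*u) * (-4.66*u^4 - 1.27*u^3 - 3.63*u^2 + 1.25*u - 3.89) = 2.8426*u^5 - 3.2795*u^4 + 1.1094*u^3 - 3.9206*u^2 + 3.4604*u - 3.3843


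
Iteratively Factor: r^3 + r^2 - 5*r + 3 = (r + 3)*(r^2 - 2*r + 1) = (r - 1)*(r + 3)*(r - 1)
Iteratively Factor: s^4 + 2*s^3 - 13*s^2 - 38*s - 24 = (s + 1)*(s^3 + s^2 - 14*s - 24) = (s + 1)*(s + 2)*(s^2 - s - 12) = (s - 4)*(s + 1)*(s + 2)*(s + 3)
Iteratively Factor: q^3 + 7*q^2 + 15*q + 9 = (q + 3)*(q^2 + 4*q + 3) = (q + 3)^2*(q + 1)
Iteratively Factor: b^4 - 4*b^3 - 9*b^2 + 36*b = (b)*(b^3 - 4*b^2 - 9*b + 36) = b*(b + 3)*(b^2 - 7*b + 12) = b*(b - 3)*(b + 3)*(b - 4)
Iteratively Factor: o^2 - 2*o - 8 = (o - 4)*(o + 2)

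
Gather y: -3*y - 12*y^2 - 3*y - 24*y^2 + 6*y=-36*y^2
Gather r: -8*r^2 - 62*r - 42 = -8*r^2 - 62*r - 42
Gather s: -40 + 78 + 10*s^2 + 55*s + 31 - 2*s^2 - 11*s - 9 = 8*s^2 + 44*s + 60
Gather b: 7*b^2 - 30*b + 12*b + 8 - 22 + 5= 7*b^2 - 18*b - 9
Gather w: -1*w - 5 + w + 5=0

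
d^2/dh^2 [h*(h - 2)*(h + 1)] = 6*h - 2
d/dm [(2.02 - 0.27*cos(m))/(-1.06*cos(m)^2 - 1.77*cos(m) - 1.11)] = (0.2862*cos(m)^2 - 4.2824*cos(m) - 3.8751)*sin(m)/(1.1236*cos(m)^4 + 3.7524*cos(m)^3 + 5.4861*cos(m)^2 + 3.9294*cos(m) + 1.2321)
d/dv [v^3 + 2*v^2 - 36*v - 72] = 3*v^2 + 4*v - 36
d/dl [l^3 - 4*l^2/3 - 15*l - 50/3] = 3*l^2 - 8*l/3 - 15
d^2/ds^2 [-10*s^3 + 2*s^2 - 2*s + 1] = 4 - 60*s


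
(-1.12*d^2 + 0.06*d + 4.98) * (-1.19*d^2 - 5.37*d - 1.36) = 1.3328*d^4 + 5.943*d^3 - 4.7252*d^2 - 26.8242*d - 6.7728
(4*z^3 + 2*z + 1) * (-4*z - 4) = -16*z^4 - 16*z^3 - 8*z^2 - 12*z - 4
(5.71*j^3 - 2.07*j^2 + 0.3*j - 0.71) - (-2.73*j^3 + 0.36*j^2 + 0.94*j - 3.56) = 8.44*j^3 - 2.43*j^2 - 0.64*j + 2.85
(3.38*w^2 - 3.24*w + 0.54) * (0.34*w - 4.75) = 1.1492*w^3 - 17.1566*w^2 + 15.5736*w - 2.565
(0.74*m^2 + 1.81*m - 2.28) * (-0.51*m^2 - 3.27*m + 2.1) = -0.3774*m^4 - 3.3429*m^3 - 3.2019*m^2 + 11.2566*m - 4.788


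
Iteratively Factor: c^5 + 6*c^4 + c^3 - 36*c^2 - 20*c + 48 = (c + 2)*(c^4 + 4*c^3 - 7*c^2 - 22*c + 24) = (c - 2)*(c + 2)*(c^3 + 6*c^2 + 5*c - 12) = (c - 2)*(c - 1)*(c + 2)*(c^2 + 7*c + 12) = (c - 2)*(c - 1)*(c + 2)*(c + 3)*(c + 4)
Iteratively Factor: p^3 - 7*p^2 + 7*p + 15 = (p + 1)*(p^2 - 8*p + 15) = (p - 5)*(p + 1)*(p - 3)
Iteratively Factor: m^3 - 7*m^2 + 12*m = (m - 4)*(m^2 - 3*m) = m*(m - 4)*(m - 3)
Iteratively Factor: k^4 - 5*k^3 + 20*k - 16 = (k - 2)*(k^3 - 3*k^2 - 6*k + 8) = (k - 2)*(k + 2)*(k^2 - 5*k + 4) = (k - 4)*(k - 2)*(k + 2)*(k - 1)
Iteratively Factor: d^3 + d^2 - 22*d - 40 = (d - 5)*(d^2 + 6*d + 8) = (d - 5)*(d + 4)*(d + 2)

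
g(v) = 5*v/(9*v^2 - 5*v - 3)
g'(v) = 5*v*(5 - 18*v)/(9*v^2 - 5*v - 3)^2 + 5/(9*v^2 - 5*v - 3) = 15*(-3*v^2 - 1)/(81*v^4 - 90*v^3 - 29*v^2 + 30*v + 9)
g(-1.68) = -0.27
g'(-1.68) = -0.15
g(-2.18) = -0.22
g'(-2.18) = -0.09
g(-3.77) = -0.13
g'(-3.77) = -0.03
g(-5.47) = -0.09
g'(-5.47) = -0.02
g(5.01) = 0.13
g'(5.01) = -0.03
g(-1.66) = -0.28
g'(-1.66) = -0.15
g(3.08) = 0.23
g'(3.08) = -0.10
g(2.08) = 0.41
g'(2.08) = -0.32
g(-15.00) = -0.04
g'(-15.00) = 0.00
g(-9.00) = -0.06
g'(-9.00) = -0.00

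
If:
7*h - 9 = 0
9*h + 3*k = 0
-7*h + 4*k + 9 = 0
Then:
No Solution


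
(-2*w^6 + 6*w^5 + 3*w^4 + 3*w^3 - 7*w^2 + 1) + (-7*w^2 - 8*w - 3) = -2*w^6 + 6*w^5 + 3*w^4 + 3*w^3 - 14*w^2 - 8*w - 2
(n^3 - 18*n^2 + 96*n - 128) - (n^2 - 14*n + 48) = n^3 - 19*n^2 + 110*n - 176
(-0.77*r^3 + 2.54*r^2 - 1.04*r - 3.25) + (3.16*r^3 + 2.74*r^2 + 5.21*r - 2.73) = 2.39*r^3 + 5.28*r^2 + 4.17*r - 5.98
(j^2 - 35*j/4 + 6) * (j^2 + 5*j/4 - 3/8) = j^4 - 15*j^3/2 - 85*j^2/16 + 345*j/32 - 9/4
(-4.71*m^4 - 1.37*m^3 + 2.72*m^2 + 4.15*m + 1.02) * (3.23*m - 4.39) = -15.2133*m^5 + 16.2518*m^4 + 14.7999*m^3 + 1.4637*m^2 - 14.9239*m - 4.4778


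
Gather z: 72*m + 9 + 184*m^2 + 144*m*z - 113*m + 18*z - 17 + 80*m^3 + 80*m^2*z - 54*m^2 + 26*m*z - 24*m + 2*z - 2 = 80*m^3 + 130*m^2 - 65*m + z*(80*m^2 + 170*m + 20) - 10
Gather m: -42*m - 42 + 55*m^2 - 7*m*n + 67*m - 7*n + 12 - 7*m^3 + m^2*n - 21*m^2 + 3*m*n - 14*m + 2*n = -7*m^3 + m^2*(n + 34) + m*(11 - 4*n) - 5*n - 30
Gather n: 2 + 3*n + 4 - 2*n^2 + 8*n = -2*n^2 + 11*n + 6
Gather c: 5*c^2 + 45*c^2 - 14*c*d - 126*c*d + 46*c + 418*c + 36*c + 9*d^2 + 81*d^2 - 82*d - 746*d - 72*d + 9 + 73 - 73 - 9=50*c^2 + c*(500 - 140*d) + 90*d^2 - 900*d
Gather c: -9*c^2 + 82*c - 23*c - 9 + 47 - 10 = -9*c^2 + 59*c + 28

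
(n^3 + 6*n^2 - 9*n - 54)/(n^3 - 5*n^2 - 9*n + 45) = (n + 6)/(n - 5)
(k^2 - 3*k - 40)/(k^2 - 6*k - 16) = (k + 5)/(k + 2)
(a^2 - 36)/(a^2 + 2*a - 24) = (a - 6)/(a - 4)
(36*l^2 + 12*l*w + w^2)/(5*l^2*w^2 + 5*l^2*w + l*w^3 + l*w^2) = (36*l^2 + 12*l*w + w^2)/(l*w*(5*l*w + 5*l + w^2 + w))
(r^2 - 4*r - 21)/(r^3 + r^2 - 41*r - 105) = 1/(r + 5)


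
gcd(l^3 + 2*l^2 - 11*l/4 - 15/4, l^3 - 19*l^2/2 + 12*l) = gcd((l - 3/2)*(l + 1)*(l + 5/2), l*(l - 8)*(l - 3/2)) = l - 3/2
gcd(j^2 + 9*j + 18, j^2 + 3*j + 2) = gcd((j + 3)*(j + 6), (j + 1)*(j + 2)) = 1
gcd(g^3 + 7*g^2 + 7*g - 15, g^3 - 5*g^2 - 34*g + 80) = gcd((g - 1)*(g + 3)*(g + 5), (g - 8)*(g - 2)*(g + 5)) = g + 5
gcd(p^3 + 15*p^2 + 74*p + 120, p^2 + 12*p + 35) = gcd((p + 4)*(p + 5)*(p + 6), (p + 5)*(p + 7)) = p + 5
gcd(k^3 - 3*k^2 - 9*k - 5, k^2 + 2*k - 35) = k - 5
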